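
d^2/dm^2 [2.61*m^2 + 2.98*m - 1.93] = 5.22000000000000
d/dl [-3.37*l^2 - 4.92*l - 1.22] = -6.74*l - 4.92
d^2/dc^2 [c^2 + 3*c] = 2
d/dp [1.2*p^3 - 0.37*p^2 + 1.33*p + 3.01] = 3.6*p^2 - 0.74*p + 1.33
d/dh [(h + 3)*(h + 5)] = 2*h + 8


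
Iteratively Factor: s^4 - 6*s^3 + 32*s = (s + 2)*(s^3 - 8*s^2 + 16*s) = (s - 4)*(s + 2)*(s^2 - 4*s) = (s - 4)^2*(s + 2)*(s)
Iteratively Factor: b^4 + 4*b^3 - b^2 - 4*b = (b + 1)*(b^3 + 3*b^2 - 4*b) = (b - 1)*(b + 1)*(b^2 + 4*b) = (b - 1)*(b + 1)*(b + 4)*(b)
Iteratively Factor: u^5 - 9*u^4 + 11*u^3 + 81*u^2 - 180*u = (u)*(u^4 - 9*u^3 + 11*u^2 + 81*u - 180) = u*(u - 4)*(u^3 - 5*u^2 - 9*u + 45) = u*(u - 4)*(u - 3)*(u^2 - 2*u - 15) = u*(u - 4)*(u - 3)*(u + 3)*(u - 5)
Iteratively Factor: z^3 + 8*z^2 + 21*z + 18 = (z + 2)*(z^2 + 6*z + 9) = (z + 2)*(z + 3)*(z + 3)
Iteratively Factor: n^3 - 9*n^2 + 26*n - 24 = (n - 3)*(n^2 - 6*n + 8) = (n - 4)*(n - 3)*(n - 2)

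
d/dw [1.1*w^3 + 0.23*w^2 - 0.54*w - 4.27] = 3.3*w^2 + 0.46*w - 0.54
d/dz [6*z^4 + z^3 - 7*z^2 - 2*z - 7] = 24*z^3 + 3*z^2 - 14*z - 2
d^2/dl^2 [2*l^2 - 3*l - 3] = 4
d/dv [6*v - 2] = 6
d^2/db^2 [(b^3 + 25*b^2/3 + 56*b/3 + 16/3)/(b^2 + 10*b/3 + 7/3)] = 18*(-b^3 - 57*b^2 - 183*b - 159)/(27*b^6 + 270*b^5 + 1089*b^4 + 2260*b^3 + 2541*b^2 + 1470*b + 343)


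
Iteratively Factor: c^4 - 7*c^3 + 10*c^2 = (c - 2)*(c^3 - 5*c^2) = c*(c - 2)*(c^2 - 5*c) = c^2*(c - 2)*(c - 5)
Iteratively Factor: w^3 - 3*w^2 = (w - 3)*(w^2) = w*(w - 3)*(w)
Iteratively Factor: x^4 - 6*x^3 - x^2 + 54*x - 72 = (x + 3)*(x^3 - 9*x^2 + 26*x - 24) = (x - 4)*(x + 3)*(x^2 - 5*x + 6) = (x - 4)*(x - 3)*(x + 3)*(x - 2)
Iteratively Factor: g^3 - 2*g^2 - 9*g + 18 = (g + 3)*(g^2 - 5*g + 6) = (g - 3)*(g + 3)*(g - 2)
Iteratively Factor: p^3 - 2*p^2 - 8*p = (p)*(p^2 - 2*p - 8) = p*(p + 2)*(p - 4)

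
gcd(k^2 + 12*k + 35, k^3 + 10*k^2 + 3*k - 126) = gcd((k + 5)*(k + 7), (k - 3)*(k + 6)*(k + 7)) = k + 7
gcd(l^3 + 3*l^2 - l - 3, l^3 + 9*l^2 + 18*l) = l + 3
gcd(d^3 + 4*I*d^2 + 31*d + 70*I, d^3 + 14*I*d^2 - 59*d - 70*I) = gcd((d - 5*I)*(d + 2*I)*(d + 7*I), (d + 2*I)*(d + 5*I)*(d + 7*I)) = d^2 + 9*I*d - 14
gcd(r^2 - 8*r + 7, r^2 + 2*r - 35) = 1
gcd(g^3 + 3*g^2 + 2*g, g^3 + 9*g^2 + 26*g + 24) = g + 2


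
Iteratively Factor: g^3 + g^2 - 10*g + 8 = (g + 4)*(g^2 - 3*g + 2) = (g - 1)*(g + 4)*(g - 2)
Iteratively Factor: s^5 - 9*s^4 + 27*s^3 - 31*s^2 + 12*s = (s - 4)*(s^4 - 5*s^3 + 7*s^2 - 3*s) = (s - 4)*(s - 3)*(s^3 - 2*s^2 + s) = (s - 4)*(s - 3)*(s - 1)*(s^2 - s) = s*(s - 4)*(s - 3)*(s - 1)*(s - 1)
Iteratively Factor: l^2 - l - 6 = (l - 3)*(l + 2)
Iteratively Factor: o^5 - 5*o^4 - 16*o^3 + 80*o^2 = (o)*(o^4 - 5*o^3 - 16*o^2 + 80*o) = o*(o - 4)*(o^3 - o^2 - 20*o) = o^2*(o - 4)*(o^2 - o - 20) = o^2*(o - 5)*(o - 4)*(o + 4)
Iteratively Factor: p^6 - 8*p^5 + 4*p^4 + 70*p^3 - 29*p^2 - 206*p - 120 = (p + 2)*(p^5 - 10*p^4 + 24*p^3 + 22*p^2 - 73*p - 60) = (p + 1)*(p + 2)*(p^4 - 11*p^3 + 35*p^2 - 13*p - 60) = (p - 4)*(p + 1)*(p + 2)*(p^3 - 7*p^2 + 7*p + 15) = (p - 4)*(p - 3)*(p + 1)*(p + 2)*(p^2 - 4*p - 5) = (p - 4)*(p - 3)*(p + 1)^2*(p + 2)*(p - 5)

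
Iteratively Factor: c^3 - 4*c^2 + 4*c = (c - 2)*(c^2 - 2*c) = (c - 2)^2*(c)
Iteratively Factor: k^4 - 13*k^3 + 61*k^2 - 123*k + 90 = (k - 3)*(k^3 - 10*k^2 + 31*k - 30) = (k - 3)*(k - 2)*(k^2 - 8*k + 15) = (k - 5)*(k - 3)*(k - 2)*(k - 3)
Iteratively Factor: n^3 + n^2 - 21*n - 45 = (n + 3)*(n^2 - 2*n - 15) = (n - 5)*(n + 3)*(n + 3)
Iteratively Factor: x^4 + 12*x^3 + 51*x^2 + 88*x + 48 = (x + 4)*(x^3 + 8*x^2 + 19*x + 12) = (x + 1)*(x + 4)*(x^2 + 7*x + 12) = (x + 1)*(x + 4)^2*(x + 3)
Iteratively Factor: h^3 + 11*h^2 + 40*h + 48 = (h + 3)*(h^2 + 8*h + 16) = (h + 3)*(h + 4)*(h + 4)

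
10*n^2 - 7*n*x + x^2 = (-5*n + x)*(-2*n + x)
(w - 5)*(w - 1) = w^2 - 6*w + 5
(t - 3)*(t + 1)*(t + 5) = t^3 + 3*t^2 - 13*t - 15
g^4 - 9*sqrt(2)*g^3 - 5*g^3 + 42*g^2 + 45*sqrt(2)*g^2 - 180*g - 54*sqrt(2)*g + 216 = (g - 3)*(g - 2)*(g - 6*sqrt(2))*(g - 3*sqrt(2))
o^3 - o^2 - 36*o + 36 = (o - 6)*(o - 1)*(o + 6)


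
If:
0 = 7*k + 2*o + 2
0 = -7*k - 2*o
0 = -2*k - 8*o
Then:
No Solution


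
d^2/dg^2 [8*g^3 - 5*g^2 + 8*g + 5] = 48*g - 10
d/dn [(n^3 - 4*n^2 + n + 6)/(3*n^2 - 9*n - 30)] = (n^4 - 6*n^3 - 19*n^2 + 68*n + 8)/(3*(n^4 - 6*n^3 - 11*n^2 + 60*n + 100))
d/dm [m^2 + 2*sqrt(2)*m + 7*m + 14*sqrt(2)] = 2*m + 2*sqrt(2) + 7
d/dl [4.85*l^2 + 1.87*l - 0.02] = 9.7*l + 1.87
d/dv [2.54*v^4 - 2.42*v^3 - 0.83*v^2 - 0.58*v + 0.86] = 10.16*v^3 - 7.26*v^2 - 1.66*v - 0.58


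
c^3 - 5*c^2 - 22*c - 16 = (c - 8)*(c + 1)*(c + 2)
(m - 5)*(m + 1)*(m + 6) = m^3 + 2*m^2 - 29*m - 30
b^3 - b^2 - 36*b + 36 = (b - 6)*(b - 1)*(b + 6)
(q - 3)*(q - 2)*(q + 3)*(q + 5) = q^4 + 3*q^3 - 19*q^2 - 27*q + 90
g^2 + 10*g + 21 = (g + 3)*(g + 7)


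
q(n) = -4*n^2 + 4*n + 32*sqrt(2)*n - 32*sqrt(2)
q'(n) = -8*n + 4 + 32*sqrt(2)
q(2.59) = 55.48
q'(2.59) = 28.53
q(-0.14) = -52.23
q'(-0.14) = 50.37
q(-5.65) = -451.23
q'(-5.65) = 94.45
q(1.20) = 8.09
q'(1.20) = 39.65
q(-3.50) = -266.65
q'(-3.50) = 77.25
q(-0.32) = -61.43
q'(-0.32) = 51.81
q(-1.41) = -122.66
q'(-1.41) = 60.53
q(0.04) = -43.29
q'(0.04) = 48.93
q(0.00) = -45.25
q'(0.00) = 49.25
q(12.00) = -30.20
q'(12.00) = -46.75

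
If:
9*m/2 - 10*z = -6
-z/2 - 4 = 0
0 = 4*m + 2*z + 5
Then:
No Solution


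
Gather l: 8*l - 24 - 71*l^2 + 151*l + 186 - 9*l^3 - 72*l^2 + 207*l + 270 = -9*l^3 - 143*l^2 + 366*l + 432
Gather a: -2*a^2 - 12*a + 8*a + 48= -2*a^2 - 4*a + 48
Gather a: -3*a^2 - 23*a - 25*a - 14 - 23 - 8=-3*a^2 - 48*a - 45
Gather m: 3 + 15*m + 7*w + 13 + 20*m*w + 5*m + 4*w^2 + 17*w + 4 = m*(20*w + 20) + 4*w^2 + 24*w + 20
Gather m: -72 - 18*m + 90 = 18 - 18*m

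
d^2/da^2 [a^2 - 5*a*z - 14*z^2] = 2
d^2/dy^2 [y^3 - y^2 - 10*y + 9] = 6*y - 2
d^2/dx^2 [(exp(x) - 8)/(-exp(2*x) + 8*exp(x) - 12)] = (-exp(4*x) + 24*exp(3*x) - 120*exp(2*x) + 32*exp(x) + 624)*exp(x)/(exp(6*x) - 24*exp(5*x) + 228*exp(4*x) - 1088*exp(3*x) + 2736*exp(2*x) - 3456*exp(x) + 1728)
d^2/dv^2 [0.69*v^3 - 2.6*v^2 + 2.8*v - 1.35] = 4.14*v - 5.2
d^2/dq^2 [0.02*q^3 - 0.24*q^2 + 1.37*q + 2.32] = 0.12*q - 0.48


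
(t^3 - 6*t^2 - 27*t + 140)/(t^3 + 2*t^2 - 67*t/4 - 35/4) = 4*(t^2 - 11*t + 28)/(4*t^2 - 12*t - 7)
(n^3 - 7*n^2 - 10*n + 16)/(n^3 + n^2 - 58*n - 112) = (n - 1)/(n + 7)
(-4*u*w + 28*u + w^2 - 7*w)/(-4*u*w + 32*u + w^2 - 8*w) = (w - 7)/(w - 8)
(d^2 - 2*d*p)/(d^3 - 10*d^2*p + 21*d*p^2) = (d - 2*p)/(d^2 - 10*d*p + 21*p^2)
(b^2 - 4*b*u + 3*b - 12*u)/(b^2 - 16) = (b^2 - 4*b*u + 3*b - 12*u)/(b^2 - 16)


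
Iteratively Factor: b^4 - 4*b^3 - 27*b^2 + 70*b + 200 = (b - 5)*(b^3 + b^2 - 22*b - 40) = (b - 5)*(b + 4)*(b^2 - 3*b - 10) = (b - 5)^2*(b + 4)*(b + 2)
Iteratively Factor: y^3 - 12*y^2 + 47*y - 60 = (y - 5)*(y^2 - 7*y + 12) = (y - 5)*(y - 4)*(y - 3)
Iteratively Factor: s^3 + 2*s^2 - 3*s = (s - 1)*(s^2 + 3*s) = s*(s - 1)*(s + 3)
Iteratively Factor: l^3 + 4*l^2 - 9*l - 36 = (l + 3)*(l^2 + l - 12) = (l + 3)*(l + 4)*(l - 3)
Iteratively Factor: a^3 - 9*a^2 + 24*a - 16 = (a - 4)*(a^2 - 5*a + 4) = (a - 4)^2*(a - 1)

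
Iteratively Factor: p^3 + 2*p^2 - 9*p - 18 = (p - 3)*(p^2 + 5*p + 6) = (p - 3)*(p + 3)*(p + 2)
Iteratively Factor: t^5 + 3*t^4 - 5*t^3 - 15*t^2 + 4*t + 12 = (t - 2)*(t^4 + 5*t^3 + 5*t^2 - 5*t - 6) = (t - 2)*(t + 2)*(t^3 + 3*t^2 - t - 3) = (t - 2)*(t + 2)*(t + 3)*(t^2 - 1) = (t - 2)*(t + 1)*(t + 2)*(t + 3)*(t - 1)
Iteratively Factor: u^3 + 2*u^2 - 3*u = (u + 3)*(u^2 - u) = u*(u + 3)*(u - 1)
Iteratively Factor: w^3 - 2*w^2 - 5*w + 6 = (w - 3)*(w^2 + w - 2) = (w - 3)*(w - 1)*(w + 2)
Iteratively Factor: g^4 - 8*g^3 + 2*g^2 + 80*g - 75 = (g - 5)*(g^3 - 3*g^2 - 13*g + 15) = (g - 5)*(g - 1)*(g^2 - 2*g - 15) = (g - 5)*(g - 1)*(g + 3)*(g - 5)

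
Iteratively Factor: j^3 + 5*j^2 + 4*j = (j + 4)*(j^2 + j) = (j + 1)*(j + 4)*(j)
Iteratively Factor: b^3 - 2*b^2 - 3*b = (b - 3)*(b^2 + b) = (b - 3)*(b + 1)*(b)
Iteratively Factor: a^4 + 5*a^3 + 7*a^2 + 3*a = (a + 1)*(a^3 + 4*a^2 + 3*a) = a*(a + 1)*(a^2 + 4*a + 3) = a*(a + 1)^2*(a + 3)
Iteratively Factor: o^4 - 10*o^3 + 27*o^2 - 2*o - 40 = (o - 2)*(o^3 - 8*o^2 + 11*o + 20) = (o - 4)*(o - 2)*(o^2 - 4*o - 5) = (o - 4)*(o - 2)*(o + 1)*(o - 5)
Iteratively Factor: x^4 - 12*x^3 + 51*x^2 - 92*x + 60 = (x - 5)*(x^3 - 7*x^2 + 16*x - 12) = (x - 5)*(x - 2)*(x^2 - 5*x + 6) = (x - 5)*(x - 3)*(x - 2)*(x - 2)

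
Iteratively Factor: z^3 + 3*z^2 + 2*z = (z)*(z^2 + 3*z + 2) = z*(z + 2)*(z + 1)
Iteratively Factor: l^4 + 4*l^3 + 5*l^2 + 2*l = (l + 1)*(l^3 + 3*l^2 + 2*l) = (l + 1)^2*(l^2 + 2*l) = (l + 1)^2*(l + 2)*(l)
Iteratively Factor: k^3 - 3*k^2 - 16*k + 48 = (k - 3)*(k^2 - 16) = (k - 4)*(k - 3)*(k + 4)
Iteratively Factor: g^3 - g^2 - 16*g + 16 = (g + 4)*(g^2 - 5*g + 4) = (g - 4)*(g + 4)*(g - 1)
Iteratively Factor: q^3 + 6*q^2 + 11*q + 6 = (q + 3)*(q^2 + 3*q + 2) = (q + 2)*(q + 3)*(q + 1)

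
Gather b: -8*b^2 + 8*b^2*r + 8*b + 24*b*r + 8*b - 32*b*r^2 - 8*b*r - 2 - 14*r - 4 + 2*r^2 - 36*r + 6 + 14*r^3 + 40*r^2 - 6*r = b^2*(8*r - 8) + b*(-32*r^2 + 16*r + 16) + 14*r^3 + 42*r^2 - 56*r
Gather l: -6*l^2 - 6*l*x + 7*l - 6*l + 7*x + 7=-6*l^2 + l*(1 - 6*x) + 7*x + 7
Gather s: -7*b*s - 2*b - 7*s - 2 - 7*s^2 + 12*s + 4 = -2*b - 7*s^2 + s*(5 - 7*b) + 2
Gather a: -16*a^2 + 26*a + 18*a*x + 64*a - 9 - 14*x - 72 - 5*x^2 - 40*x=-16*a^2 + a*(18*x + 90) - 5*x^2 - 54*x - 81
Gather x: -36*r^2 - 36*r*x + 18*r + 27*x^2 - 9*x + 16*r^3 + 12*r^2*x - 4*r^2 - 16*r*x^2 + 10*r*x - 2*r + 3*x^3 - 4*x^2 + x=16*r^3 - 40*r^2 + 16*r + 3*x^3 + x^2*(23 - 16*r) + x*(12*r^2 - 26*r - 8)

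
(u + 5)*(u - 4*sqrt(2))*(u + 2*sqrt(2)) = u^3 - 2*sqrt(2)*u^2 + 5*u^2 - 16*u - 10*sqrt(2)*u - 80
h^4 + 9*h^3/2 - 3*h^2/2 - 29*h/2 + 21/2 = (h - 1)^2*(h + 3)*(h + 7/2)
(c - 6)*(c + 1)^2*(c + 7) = c^4 + 3*c^3 - 39*c^2 - 83*c - 42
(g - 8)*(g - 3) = g^2 - 11*g + 24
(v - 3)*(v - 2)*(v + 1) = v^3 - 4*v^2 + v + 6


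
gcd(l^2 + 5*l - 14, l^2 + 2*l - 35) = l + 7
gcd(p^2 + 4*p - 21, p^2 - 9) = p - 3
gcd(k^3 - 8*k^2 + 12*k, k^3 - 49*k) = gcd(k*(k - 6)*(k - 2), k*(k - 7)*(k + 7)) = k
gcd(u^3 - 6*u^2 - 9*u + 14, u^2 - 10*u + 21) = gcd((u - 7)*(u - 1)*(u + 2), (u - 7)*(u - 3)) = u - 7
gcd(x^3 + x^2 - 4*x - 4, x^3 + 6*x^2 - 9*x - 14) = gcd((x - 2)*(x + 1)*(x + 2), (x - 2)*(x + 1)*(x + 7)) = x^2 - x - 2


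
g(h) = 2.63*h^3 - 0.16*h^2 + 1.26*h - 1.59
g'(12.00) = 1133.58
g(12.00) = 4535.13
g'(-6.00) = 287.22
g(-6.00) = -582.99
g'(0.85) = 6.69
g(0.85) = 0.98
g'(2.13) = 36.37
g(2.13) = 25.78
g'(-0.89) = 7.79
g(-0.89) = -4.69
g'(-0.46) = 3.08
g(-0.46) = -2.46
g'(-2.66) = 57.94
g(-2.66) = -55.57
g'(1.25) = 13.19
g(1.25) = 4.87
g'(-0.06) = 1.31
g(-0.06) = -1.67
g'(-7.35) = 429.85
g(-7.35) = -1063.78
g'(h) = 7.89*h^2 - 0.32*h + 1.26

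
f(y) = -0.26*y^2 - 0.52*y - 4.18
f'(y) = -0.52*y - 0.52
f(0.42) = -4.44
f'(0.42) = -0.74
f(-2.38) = -4.42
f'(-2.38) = 0.72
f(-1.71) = -4.05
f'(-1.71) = 0.37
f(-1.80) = -4.09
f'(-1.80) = 0.42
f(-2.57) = -4.56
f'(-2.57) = 0.82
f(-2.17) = -4.28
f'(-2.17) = 0.61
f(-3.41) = -5.43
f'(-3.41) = 1.25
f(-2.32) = -4.37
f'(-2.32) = 0.69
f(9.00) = -29.92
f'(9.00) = -5.20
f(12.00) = -47.86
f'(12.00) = -6.76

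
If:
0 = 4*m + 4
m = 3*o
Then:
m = -1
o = -1/3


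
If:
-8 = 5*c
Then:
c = -8/5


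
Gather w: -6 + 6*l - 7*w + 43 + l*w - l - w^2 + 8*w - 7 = 5*l - w^2 + w*(l + 1) + 30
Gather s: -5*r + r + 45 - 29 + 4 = 20 - 4*r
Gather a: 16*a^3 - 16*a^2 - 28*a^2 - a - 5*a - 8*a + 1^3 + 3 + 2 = 16*a^3 - 44*a^2 - 14*a + 6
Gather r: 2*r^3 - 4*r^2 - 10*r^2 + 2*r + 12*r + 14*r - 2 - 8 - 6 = 2*r^3 - 14*r^2 + 28*r - 16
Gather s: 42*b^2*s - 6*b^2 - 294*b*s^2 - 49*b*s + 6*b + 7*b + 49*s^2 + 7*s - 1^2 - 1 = -6*b^2 + 13*b + s^2*(49 - 294*b) + s*(42*b^2 - 49*b + 7) - 2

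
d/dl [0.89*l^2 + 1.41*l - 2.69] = 1.78*l + 1.41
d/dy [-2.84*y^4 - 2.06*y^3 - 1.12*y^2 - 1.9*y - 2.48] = -11.36*y^3 - 6.18*y^2 - 2.24*y - 1.9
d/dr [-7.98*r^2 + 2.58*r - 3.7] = 2.58 - 15.96*r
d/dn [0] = 0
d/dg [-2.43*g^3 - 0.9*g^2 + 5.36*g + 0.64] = -7.29*g^2 - 1.8*g + 5.36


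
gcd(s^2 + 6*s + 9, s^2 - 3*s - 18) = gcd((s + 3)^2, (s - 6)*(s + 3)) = s + 3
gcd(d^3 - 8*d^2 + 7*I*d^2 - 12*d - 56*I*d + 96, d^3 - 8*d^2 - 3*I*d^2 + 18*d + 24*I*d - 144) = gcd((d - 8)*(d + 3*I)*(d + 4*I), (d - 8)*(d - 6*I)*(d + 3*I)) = d^2 + d*(-8 + 3*I) - 24*I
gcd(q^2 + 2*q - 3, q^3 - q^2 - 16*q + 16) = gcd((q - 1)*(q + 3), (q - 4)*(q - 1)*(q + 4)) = q - 1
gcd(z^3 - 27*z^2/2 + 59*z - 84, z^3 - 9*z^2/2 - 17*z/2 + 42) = z^2 - 15*z/2 + 14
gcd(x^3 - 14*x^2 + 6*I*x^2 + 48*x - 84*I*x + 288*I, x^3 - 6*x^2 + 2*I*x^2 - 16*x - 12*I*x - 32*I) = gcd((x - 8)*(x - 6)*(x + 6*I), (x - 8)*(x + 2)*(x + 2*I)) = x - 8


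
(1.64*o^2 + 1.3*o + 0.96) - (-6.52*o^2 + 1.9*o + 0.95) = 8.16*o^2 - 0.6*o + 0.01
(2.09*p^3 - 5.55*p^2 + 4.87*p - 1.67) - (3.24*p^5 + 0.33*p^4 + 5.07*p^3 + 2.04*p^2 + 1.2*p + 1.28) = -3.24*p^5 - 0.33*p^4 - 2.98*p^3 - 7.59*p^2 + 3.67*p - 2.95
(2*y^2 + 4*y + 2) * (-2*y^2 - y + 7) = -4*y^4 - 10*y^3 + 6*y^2 + 26*y + 14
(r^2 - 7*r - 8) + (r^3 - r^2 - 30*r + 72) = r^3 - 37*r + 64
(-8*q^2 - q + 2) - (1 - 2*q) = -8*q^2 + q + 1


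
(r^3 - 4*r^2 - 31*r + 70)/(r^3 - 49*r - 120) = (r^2 - 9*r + 14)/(r^2 - 5*r - 24)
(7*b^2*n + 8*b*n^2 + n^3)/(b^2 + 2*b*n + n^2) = n*(7*b + n)/(b + n)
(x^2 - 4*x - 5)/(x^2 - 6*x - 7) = (x - 5)/(x - 7)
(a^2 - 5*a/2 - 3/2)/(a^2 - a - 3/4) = 2*(a - 3)/(2*a - 3)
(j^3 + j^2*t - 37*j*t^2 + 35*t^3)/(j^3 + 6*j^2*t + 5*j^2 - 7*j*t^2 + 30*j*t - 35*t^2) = (j - 5*t)/(j + 5)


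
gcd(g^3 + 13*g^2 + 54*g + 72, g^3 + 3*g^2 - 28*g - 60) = g + 6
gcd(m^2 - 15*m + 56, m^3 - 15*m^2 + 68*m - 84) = m - 7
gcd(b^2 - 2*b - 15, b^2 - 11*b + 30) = b - 5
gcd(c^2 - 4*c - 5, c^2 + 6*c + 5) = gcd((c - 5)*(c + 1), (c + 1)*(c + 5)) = c + 1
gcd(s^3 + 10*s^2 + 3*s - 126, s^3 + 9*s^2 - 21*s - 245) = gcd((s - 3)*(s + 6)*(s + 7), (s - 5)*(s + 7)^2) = s + 7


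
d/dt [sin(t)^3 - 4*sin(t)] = (3*sin(t)^2 - 4)*cos(t)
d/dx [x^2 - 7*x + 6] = 2*x - 7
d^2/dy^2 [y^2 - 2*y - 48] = 2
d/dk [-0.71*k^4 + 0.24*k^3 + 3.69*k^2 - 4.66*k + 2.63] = -2.84*k^3 + 0.72*k^2 + 7.38*k - 4.66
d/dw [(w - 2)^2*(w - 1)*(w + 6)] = 4*w^3 + 3*w^2 - 44*w + 44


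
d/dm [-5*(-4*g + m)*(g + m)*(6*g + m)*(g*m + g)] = 5*g*(24*g^3 + 44*g^2*m + 22*g^2 - 9*g*m^2 - 6*g*m - 4*m^3 - 3*m^2)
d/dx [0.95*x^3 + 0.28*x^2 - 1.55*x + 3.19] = 2.85*x^2 + 0.56*x - 1.55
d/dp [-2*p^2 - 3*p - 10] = -4*p - 3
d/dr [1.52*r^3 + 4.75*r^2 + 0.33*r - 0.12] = 4.56*r^2 + 9.5*r + 0.33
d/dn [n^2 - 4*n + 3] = 2*n - 4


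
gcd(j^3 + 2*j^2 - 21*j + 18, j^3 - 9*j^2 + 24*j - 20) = 1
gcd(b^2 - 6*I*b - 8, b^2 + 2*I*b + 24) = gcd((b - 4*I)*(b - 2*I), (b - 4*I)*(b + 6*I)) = b - 4*I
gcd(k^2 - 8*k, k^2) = k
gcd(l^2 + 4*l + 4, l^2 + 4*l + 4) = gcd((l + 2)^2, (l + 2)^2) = l^2 + 4*l + 4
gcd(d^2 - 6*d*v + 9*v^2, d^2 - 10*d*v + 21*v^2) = -d + 3*v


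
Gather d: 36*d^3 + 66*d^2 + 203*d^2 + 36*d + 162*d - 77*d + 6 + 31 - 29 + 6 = 36*d^3 + 269*d^2 + 121*d + 14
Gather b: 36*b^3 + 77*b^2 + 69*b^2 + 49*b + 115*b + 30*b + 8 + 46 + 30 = 36*b^3 + 146*b^2 + 194*b + 84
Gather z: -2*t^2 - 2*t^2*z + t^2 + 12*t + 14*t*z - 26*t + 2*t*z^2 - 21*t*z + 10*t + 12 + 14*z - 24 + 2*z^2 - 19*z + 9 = -t^2 - 4*t + z^2*(2*t + 2) + z*(-2*t^2 - 7*t - 5) - 3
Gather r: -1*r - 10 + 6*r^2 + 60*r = 6*r^2 + 59*r - 10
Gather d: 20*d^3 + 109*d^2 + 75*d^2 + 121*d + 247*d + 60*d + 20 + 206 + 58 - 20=20*d^3 + 184*d^2 + 428*d + 264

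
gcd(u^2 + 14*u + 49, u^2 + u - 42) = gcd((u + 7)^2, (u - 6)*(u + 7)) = u + 7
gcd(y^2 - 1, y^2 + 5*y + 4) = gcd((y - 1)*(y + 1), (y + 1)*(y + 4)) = y + 1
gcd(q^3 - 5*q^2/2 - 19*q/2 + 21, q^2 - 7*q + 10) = q - 2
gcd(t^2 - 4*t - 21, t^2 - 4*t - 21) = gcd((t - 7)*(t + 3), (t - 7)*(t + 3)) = t^2 - 4*t - 21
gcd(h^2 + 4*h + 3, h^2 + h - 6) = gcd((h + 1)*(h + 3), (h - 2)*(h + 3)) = h + 3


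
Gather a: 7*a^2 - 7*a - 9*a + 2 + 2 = 7*a^2 - 16*a + 4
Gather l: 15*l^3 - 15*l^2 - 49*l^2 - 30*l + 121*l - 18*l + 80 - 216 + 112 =15*l^3 - 64*l^2 + 73*l - 24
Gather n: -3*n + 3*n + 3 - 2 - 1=0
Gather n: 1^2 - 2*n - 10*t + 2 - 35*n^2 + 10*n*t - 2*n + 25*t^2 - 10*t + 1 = -35*n^2 + n*(10*t - 4) + 25*t^2 - 20*t + 4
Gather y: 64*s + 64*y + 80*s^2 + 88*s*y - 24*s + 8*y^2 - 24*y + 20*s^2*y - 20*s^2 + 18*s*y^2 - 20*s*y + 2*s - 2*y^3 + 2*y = 60*s^2 + 42*s - 2*y^3 + y^2*(18*s + 8) + y*(20*s^2 + 68*s + 42)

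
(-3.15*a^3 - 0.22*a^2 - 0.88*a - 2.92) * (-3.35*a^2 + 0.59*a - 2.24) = 10.5525*a^5 - 1.1215*a^4 + 9.8742*a^3 + 9.7556*a^2 + 0.2484*a + 6.5408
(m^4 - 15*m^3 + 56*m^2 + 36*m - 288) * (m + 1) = m^5 - 14*m^4 + 41*m^3 + 92*m^2 - 252*m - 288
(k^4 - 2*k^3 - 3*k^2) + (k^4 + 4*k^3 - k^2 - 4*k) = 2*k^4 + 2*k^3 - 4*k^2 - 4*k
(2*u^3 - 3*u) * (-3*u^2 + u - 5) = -6*u^5 + 2*u^4 - u^3 - 3*u^2 + 15*u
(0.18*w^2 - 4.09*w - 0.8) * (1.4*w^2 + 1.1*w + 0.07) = 0.252*w^4 - 5.528*w^3 - 5.6064*w^2 - 1.1663*w - 0.056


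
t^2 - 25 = (t - 5)*(t + 5)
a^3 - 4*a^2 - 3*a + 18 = (a - 3)^2*(a + 2)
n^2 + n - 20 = (n - 4)*(n + 5)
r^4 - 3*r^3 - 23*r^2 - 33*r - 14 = (r - 7)*(r + 1)^2*(r + 2)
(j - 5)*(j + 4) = j^2 - j - 20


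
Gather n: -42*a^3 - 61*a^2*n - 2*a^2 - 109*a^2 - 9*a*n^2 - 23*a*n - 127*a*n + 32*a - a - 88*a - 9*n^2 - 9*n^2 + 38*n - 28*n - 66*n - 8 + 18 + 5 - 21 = -42*a^3 - 111*a^2 - 57*a + n^2*(-9*a - 18) + n*(-61*a^2 - 150*a - 56) - 6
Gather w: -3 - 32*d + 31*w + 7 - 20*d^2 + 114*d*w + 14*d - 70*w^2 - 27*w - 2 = -20*d^2 - 18*d - 70*w^2 + w*(114*d + 4) + 2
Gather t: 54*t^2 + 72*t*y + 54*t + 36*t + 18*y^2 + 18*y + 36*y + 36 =54*t^2 + t*(72*y + 90) + 18*y^2 + 54*y + 36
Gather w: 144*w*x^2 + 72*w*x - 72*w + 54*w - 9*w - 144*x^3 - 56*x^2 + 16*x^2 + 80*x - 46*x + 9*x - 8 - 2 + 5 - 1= w*(144*x^2 + 72*x - 27) - 144*x^3 - 40*x^2 + 43*x - 6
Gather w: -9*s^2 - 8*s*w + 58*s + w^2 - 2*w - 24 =-9*s^2 + 58*s + w^2 + w*(-8*s - 2) - 24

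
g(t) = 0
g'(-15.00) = 0.00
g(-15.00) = 0.00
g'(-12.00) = 0.00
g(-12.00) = 0.00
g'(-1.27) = 0.00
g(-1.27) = 0.00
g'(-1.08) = 0.00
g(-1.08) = 0.00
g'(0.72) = 0.00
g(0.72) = 0.00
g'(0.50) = 0.00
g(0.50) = 0.00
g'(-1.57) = 0.00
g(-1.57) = 0.00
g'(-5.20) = 0.00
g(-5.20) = 0.00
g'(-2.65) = 0.00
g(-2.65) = 0.00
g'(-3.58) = 0.00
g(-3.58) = 0.00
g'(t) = 0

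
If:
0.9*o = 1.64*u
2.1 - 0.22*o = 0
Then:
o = 9.55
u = 5.24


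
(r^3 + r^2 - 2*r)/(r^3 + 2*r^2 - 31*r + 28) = r*(r + 2)/(r^2 + 3*r - 28)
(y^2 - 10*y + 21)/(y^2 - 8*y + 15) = (y - 7)/(y - 5)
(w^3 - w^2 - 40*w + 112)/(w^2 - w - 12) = (w^2 + 3*w - 28)/(w + 3)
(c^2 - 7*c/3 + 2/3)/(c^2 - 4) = (c - 1/3)/(c + 2)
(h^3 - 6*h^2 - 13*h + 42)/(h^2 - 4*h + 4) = (h^2 - 4*h - 21)/(h - 2)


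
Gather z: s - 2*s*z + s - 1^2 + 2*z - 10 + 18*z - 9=2*s + z*(20 - 2*s) - 20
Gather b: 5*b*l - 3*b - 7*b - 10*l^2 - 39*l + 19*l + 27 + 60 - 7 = b*(5*l - 10) - 10*l^2 - 20*l + 80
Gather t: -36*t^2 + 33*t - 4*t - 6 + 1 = -36*t^2 + 29*t - 5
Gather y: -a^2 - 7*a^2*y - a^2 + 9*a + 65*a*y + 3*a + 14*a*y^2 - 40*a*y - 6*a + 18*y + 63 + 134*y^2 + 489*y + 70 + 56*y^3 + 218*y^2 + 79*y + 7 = -2*a^2 + 6*a + 56*y^3 + y^2*(14*a + 352) + y*(-7*a^2 + 25*a + 586) + 140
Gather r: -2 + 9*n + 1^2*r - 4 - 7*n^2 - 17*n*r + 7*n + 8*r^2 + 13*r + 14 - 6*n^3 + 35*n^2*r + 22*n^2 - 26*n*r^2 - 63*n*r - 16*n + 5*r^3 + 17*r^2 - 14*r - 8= -6*n^3 + 15*n^2 + 5*r^3 + r^2*(25 - 26*n) + r*(35*n^2 - 80*n)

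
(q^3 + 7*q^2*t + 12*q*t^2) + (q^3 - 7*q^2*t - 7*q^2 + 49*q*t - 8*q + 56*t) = 2*q^3 - 7*q^2 + 12*q*t^2 + 49*q*t - 8*q + 56*t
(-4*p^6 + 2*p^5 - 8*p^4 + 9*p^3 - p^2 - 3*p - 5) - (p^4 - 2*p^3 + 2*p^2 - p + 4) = -4*p^6 + 2*p^5 - 9*p^4 + 11*p^3 - 3*p^2 - 2*p - 9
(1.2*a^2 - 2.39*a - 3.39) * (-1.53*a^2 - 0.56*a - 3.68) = -1.836*a^4 + 2.9847*a^3 + 2.1091*a^2 + 10.6936*a + 12.4752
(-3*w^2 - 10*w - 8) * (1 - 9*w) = 27*w^3 + 87*w^2 + 62*w - 8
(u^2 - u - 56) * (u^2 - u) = u^4 - 2*u^3 - 55*u^2 + 56*u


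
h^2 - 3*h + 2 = (h - 2)*(h - 1)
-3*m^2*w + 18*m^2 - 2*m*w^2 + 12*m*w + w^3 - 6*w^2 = (-3*m + w)*(m + w)*(w - 6)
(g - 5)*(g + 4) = g^2 - g - 20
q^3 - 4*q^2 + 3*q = q*(q - 3)*(q - 1)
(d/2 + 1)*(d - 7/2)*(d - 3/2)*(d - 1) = d^4/2 - 2*d^3 - 7*d^2/8 + 61*d/8 - 21/4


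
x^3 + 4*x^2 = x^2*(x + 4)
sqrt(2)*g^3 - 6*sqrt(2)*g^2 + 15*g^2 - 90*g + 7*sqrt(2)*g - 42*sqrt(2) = (g - 6)*(g + 7*sqrt(2))*(sqrt(2)*g + 1)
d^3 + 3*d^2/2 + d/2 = d*(d + 1/2)*(d + 1)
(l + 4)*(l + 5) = l^2 + 9*l + 20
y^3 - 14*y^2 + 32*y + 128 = (y - 8)^2*(y + 2)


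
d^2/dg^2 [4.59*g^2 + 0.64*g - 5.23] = 9.18000000000000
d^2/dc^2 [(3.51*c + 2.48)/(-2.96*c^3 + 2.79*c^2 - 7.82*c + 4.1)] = (-184.519296*c^5 - 86.8233119999999*c^4 + 435.542274*c^3 - 971.426064*c^2 + 384.970524*c - 471.653704)/(25.934336*c^9 - 73.334592*c^8 + 274.669944*c^7 - 516.969447*c^6 + 928.804938*c^5 - 1177.011138*c^4 + 1164.202448*c^3 - 892.87422*c^2 + 394.3626*c - 68.921)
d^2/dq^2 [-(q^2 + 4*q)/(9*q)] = 0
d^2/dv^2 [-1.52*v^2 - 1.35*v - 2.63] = -3.04000000000000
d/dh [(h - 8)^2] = 2*h - 16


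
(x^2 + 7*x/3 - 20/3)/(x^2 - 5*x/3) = (x + 4)/x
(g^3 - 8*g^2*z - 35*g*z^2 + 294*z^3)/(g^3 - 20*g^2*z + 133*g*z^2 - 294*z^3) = (-g - 6*z)/(-g + 6*z)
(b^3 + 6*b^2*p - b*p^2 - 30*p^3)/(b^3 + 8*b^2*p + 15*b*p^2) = (b - 2*p)/b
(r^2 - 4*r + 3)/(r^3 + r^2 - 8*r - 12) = (r - 1)/(r^2 + 4*r + 4)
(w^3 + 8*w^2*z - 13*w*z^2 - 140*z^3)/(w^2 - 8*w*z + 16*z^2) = (-w^2 - 12*w*z - 35*z^2)/(-w + 4*z)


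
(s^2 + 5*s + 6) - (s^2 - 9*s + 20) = 14*s - 14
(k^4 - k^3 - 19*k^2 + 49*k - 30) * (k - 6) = k^5 - 7*k^4 - 13*k^3 + 163*k^2 - 324*k + 180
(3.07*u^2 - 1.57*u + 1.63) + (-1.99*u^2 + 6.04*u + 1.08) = 1.08*u^2 + 4.47*u + 2.71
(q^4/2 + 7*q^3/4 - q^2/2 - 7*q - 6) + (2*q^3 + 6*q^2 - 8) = q^4/2 + 15*q^3/4 + 11*q^2/2 - 7*q - 14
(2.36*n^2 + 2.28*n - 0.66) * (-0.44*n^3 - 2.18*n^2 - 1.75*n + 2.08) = -1.0384*n^5 - 6.148*n^4 - 8.81*n^3 + 2.3576*n^2 + 5.8974*n - 1.3728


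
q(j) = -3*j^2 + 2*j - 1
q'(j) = 2 - 6*j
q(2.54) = -15.27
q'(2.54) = -13.24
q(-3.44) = -43.38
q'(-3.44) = 22.64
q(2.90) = -20.43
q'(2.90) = -15.40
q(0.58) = -0.85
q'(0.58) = -1.48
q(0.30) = -0.67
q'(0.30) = 0.20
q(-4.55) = -72.21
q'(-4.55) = 29.30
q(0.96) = -1.84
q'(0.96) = -3.76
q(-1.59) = -11.76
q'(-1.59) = 11.54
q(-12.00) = -457.00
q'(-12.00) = 74.00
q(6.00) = -97.00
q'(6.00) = -34.00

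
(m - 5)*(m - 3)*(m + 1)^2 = m^4 - 6*m^3 + 22*m + 15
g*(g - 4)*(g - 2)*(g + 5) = g^4 - g^3 - 22*g^2 + 40*g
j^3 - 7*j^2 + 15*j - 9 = (j - 3)^2*(j - 1)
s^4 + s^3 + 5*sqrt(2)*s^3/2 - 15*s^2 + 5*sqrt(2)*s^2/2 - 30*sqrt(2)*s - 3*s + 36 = (s - 3)*(s + 4)*(s - sqrt(2)/2)*(s + 3*sqrt(2))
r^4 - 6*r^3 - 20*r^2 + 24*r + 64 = (r - 8)*(r - 2)*(r + 2)^2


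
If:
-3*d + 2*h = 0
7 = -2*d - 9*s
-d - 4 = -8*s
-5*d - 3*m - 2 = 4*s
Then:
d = -92/25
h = -138/25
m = 406/75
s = 1/25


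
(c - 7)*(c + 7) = c^2 - 49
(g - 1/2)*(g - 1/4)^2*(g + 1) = g^4 - 11*g^2/16 + 9*g/32 - 1/32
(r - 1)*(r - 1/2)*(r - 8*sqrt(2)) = r^3 - 8*sqrt(2)*r^2 - 3*r^2/2 + r/2 + 12*sqrt(2)*r - 4*sqrt(2)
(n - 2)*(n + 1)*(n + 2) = n^3 + n^2 - 4*n - 4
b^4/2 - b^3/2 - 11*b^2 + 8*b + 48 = (b/2 + 1)*(b - 4)*(b - 3)*(b + 4)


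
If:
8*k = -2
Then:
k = -1/4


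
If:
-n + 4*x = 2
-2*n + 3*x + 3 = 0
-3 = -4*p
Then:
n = 18/5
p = 3/4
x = 7/5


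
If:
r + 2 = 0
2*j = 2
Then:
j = 1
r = -2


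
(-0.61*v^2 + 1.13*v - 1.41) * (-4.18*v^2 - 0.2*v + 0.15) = 2.5498*v^4 - 4.6014*v^3 + 5.5763*v^2 + 0.4515*v - 0.2115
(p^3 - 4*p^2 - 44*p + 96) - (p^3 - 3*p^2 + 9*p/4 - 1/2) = -p^2 - 185*p/4 + 193/2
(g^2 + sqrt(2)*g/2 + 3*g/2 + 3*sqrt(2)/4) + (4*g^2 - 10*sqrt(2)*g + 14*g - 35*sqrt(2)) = 5*g^2 - 19*sqrt(2)*g/2 + 31*g/2 - 137*sqrt(2)/4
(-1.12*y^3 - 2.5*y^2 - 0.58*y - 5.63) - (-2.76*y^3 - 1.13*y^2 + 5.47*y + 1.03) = 1.64*y^3 - 1.37*y^2 - 6.05*y - 6.66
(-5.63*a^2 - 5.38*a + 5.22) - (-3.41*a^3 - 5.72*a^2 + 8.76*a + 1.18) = 3.41*a^3 + 0.0899999999999999*a^2 - 14.14*a + 4.04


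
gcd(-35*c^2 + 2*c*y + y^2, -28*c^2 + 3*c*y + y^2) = 7*c + y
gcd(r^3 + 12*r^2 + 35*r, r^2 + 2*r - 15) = r + 5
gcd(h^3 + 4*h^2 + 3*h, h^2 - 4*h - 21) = h + 3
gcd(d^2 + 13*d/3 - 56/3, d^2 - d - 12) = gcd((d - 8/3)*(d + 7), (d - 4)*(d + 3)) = 1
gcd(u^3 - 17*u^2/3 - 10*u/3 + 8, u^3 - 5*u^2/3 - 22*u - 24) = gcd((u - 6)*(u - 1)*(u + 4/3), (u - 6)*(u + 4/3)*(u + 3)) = u^2 - 14*u/3 - 8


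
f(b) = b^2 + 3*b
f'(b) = 2*b + 3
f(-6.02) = 18.18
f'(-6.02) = -9.04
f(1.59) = 7.30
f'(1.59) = 6.18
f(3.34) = 21.18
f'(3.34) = 9.68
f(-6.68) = 24.58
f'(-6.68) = -10.36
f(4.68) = 35.94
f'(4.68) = 12.36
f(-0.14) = -0.40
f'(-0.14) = 2.72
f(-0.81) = -1.77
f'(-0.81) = 1.38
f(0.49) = 1.71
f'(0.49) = 3.98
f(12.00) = 180.00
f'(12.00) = 27.00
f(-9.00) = 54.00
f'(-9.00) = -15.00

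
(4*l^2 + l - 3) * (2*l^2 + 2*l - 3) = 8*l^4 + 10*l^3 - 16*l^2 - 9*l + 9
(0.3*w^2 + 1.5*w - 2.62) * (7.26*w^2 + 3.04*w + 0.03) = 2.178*w^4 + 11.802*w^3 - 14.4522*w^2 - 7.9198*w - 0.0786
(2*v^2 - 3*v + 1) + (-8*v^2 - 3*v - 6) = -6*v^2 - 6*v - 5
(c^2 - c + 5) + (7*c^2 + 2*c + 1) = 8*c^2 + c + 6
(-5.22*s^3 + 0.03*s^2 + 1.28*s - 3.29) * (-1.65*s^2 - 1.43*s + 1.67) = 8.613*s^5 + 7.4151*s^4 - 10.8723*s^3 + 3.6482*s^2 + 6.8423*s - 5.4943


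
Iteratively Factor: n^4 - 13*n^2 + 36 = (n + 3)*(n^3 - 3*n^2 - 4*n + 12) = (n - 2)*(n + 3)*(n^2 - n - 6) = (n - 2)*(n + 2)*(n + 3)*(n - 3)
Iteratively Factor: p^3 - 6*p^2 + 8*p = (p)*(p^2 - 6*p + 8) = p*(p - 4)*(p - 2)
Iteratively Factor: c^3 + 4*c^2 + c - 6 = (c - 1)*(c^2 + 5*c + 6) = (c - 1)*(c + 2)*(c + 3)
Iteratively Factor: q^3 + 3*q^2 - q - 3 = (q + 1)*(q^2 + 2*q - 3) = (q + 1)*(q + 3)*(q - 1)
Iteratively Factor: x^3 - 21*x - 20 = (x + 4)*(x^2 - 4*x - 5) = (x - 5)*(x + 4)*(x + 1)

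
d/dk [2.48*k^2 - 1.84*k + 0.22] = 4.96*k - 1.84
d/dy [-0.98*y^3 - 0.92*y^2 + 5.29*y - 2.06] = -2.94*y^2 - 1.84*y + 5.29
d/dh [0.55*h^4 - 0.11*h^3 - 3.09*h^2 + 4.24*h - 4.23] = 2.2*h^3 - 0.33*h^2 - 6.18*h + 4.24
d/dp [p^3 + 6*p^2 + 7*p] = 3*p^2 + 12*p + 7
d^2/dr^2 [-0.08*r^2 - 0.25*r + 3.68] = -0.160000000000000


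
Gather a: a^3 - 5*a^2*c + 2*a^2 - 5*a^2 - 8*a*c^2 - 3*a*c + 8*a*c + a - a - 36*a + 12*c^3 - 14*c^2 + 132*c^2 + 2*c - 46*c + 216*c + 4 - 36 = a^3 + a^2*(-5*c - 3) + a*(-8*c^2 + 5*c - 36) + 12*c^3 + 118*c^2 + 172*c - 32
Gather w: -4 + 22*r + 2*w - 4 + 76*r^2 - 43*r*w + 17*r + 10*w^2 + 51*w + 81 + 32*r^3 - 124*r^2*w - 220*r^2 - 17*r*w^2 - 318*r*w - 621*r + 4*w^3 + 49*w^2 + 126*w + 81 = 32*r^3 - 144*r^2 - 582*r + 4*w^3 + w^2*(59 - 17*r) + w*(-124*r^2 - 361*r + 179) + 154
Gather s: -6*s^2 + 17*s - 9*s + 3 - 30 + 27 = -6*s^2 + 8*s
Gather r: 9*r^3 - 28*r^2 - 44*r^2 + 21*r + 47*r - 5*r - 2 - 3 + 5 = 9*r^3 - 72*r^2 + 63*r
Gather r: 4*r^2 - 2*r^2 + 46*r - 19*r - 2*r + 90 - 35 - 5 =2*r^2 + 25*r + 50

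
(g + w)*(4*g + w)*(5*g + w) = 20*g^3 + 29*g^2*w + 10*g*w^2 + w^3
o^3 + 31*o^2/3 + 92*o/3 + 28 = (o + 2)*(o + 7/3)*(o + 6)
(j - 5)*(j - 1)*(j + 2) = j^3 - 4*j^2 - 7*j + 10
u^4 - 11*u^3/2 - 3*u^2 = u^2*(u - 6)*(u + 1/2)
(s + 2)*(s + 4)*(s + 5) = s^3 + 11*s^2 + 38*s + 40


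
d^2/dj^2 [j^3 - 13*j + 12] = 6*j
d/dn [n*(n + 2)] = 2*n + 2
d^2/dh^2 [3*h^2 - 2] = 6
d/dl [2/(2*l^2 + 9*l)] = 2*(-4*l - 9)/(l^2*(2*l + 9)^2)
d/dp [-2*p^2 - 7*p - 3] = -4*p - 7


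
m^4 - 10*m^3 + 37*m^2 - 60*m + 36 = (m - 3)^2*(m - 2)^2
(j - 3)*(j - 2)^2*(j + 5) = j^4 - 2*j^3 - 19*j^2 + 68*j - 60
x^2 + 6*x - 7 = (x - 1)*(x + 7)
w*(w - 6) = w^2 - 6*w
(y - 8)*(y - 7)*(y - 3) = y^3 - 18*y^2 + 101*y - 168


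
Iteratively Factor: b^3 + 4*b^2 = (b + 4)*(b^2) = b*(b + 4)*(b)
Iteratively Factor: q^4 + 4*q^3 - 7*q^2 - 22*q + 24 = (q - 1)*(q^3 + 5*q^2 - 2*q - 24) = (q - 1)*(q + 3)*(q^2 + 2*q - 8) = (q - 2)*(q - 1)*(q + 3)*(q + 4)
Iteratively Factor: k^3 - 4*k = (k)*(k^2 - 4) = k*(k + 2)*(k - 2)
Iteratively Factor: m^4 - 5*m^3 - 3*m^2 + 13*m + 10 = (m + 1)*(m^3 - 6*m^2 + 3*m + 10) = (m - 5)*(m + 1)*(m^2 - m - 2) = (m - 5)*(m - 2)*(m + 1)*(m + 1)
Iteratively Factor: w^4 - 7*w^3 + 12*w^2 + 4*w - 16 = (w - 2)*(w^3 - 5*w^2 + 2*w + 8) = (w - 2)*(w + 1)*(w^2 - 6*w + 8) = (w - 2)^2*(w + 1)*(w - 4)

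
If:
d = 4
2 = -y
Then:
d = 4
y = -2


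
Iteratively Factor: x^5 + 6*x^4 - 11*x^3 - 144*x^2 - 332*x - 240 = (x - 5)*(x^4 + 11*x^3 + 44*x^2 + 76*x + 48) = (x - 5)*(x + 2)*(x^3 + 9*x^2 + 26*x + 24) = (x - 5)*(x + 2)*(x + 4)*(x^2 + 5*x + 6) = (x - 5)*(x + 2)^2*(x + 4)*(x + 3)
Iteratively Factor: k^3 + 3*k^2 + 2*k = (k + 2)*(k^2 + k) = k*(k + 2)*(k + 1)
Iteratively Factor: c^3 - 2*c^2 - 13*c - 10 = (c + 2)*(c^2 - 4*c - 5) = (c + 1)*(c + 2)*(c - 5)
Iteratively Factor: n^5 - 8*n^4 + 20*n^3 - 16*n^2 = (n)*(n^4 - 8*n^3 + 20*n^2 - 16*n) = n^2*(n^3 - 8*n^2 + 20*n - 16) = n^2*(n - 4)*(n^2 - 4*n + 4) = n^2*(n - 4)*(n - 2)*(n - 2)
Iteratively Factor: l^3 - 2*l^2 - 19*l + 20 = (l - 5)*(l^2 + 3*l - 4) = (l - 5)*(l + 4)*(l - 1)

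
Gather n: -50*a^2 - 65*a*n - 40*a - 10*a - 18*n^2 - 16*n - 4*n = -50*a^2 - 50*a - 18*n^2 + n*(-65*a - 20)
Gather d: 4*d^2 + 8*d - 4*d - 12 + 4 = 4*d^2 + 4*d - 8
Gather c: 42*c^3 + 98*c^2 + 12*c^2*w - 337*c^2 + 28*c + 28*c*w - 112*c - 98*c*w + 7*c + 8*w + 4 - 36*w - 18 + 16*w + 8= 42*c^3 + c^2*(12*w - 239) + c*(-70*w - 77) - 12*w - 6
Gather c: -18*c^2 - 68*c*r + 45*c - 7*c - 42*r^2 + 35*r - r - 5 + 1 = -18*c^2 + c*(38 - 68*r) - 42*r^2 + 34*r - 4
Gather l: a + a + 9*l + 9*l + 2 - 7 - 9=2*a + 18*l - 14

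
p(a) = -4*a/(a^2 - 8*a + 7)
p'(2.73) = 0.03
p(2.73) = 1.48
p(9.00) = -2.25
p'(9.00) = 1.16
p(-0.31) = 0.13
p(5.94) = 4.54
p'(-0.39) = -0.26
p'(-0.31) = -0.30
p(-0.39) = 0.15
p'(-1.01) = -0.09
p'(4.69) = 0.83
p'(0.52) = -2.78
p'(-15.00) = 0.01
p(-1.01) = 0.25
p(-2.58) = 0.30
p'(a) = -4*a*(8 - 2*a)/(a^2 - 8*a + 7)^2 - 4/(a^2 - 8*a + 7) = 4*(a^2 - 7)/(a^4 - 16*a^3 + 78*a^2 - 112*a + 49)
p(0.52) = -0.67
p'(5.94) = 4.13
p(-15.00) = 0.17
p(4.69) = 2.20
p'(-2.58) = -0.00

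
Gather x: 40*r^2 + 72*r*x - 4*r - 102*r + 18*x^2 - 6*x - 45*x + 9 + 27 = 40*r^2 - 106*r + 18*x^2 + x*(72*r - 51) + 36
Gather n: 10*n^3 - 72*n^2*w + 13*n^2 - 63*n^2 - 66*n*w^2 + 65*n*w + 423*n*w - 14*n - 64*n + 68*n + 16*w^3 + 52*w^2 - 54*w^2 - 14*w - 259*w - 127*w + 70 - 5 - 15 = 10*n^3 + n^2*(-72*w - 50) + n*(-66*w^2 + 488*w - 10) + 16*w^3 - 2*w^2 - 400*w + 50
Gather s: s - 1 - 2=s - 3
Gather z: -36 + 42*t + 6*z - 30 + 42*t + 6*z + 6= 84*t + 12*z - 60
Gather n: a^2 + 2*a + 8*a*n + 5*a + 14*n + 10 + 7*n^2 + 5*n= a^2 + 7*a + 7*n^2 + n*(8*a + 19) + 10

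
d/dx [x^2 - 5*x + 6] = 2*x - 5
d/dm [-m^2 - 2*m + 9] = -2*m - 2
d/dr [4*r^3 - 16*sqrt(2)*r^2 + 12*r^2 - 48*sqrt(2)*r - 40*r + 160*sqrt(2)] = 12*r^2 - 32*sqrt(2)*r + 24*r - 48*sqrt(2) - 40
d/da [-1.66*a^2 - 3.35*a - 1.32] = -3.32*a - 3.35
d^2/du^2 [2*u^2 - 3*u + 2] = 4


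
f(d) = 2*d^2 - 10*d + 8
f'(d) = 4*d - 10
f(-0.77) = 16.89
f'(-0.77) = -13.08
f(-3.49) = 67.26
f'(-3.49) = -23.96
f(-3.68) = 71.88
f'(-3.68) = -24.72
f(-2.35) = 42.54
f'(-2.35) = -19.40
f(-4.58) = 95.75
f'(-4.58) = -28.32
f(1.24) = -1.32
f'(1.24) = -5.04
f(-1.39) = 25.76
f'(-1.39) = -15.56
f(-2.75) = 50.62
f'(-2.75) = -21.00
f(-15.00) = 608.00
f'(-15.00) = -70.00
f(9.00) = 80.00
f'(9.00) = 26.00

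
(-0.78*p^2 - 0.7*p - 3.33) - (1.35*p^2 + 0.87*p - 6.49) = -2.13*p^2 - 1.57*p + 3.16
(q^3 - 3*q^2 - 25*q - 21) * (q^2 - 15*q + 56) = q^5 - 18*q^4 + 76*q^3 + 186*q^2 - 1085*q - 1176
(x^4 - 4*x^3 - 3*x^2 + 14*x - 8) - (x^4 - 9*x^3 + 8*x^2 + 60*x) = 5*x^3 - 11*x^2 - 46*x - 8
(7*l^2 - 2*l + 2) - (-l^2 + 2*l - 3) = 8*l^2 - 4*l + 5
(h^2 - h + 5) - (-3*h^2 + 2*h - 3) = 4*h^2 - 3*h + 8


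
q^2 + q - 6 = (q - 2)*(q + 3)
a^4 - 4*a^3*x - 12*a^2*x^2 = a^2*(a - 6*x)*(a + 2*x)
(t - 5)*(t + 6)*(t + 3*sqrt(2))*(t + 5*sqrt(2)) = t^4 + t^3 + 8*sqrt(2)*t^3 + 8*sqrt(2)*t^2 - 240*sqrt(2)*t + 30*t - 900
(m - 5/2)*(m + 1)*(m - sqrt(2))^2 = m^4 - 2*sqrt(2)*m^3 - 3*m^3/2 - m^2/2 + 3*sqrt(2)*m^2 - 3*m + 5*sqrt(2)*m - 5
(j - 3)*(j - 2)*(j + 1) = j^3 - 4*j^2 + j + 6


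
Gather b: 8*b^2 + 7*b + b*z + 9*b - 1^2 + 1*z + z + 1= 8*b^2 + b*(z + 16) + 2*z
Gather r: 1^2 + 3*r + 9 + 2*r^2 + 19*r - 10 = 2*r^2 + 22*r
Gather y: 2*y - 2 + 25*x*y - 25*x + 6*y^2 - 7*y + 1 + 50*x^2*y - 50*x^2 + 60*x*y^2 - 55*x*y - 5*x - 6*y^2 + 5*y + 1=-50*x^2 + 60*x*y^2 - 30*x + y*(50*x^2 - 30*x)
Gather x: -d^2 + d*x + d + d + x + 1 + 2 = -d^2 + 2*d + x*(d + 1) + 3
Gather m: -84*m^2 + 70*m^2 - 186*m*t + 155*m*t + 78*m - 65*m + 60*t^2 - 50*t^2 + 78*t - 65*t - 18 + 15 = -14*m^2 + m*(13 - 31*t) + 10*t^2 + 13*t - 3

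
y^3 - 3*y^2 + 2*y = y*(y - 2)*(y - 1)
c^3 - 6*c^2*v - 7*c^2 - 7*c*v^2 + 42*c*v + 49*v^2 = (c - 7)*(c - 7*v)*(c + v)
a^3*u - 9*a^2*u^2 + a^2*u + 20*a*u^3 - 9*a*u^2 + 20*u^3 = (a - 5*u)*(a - 4*u)*(a*u + u)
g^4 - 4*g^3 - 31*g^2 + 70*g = g*(g - 7)*(g - 2)*(g + 5)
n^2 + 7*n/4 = n*(n + 7/4)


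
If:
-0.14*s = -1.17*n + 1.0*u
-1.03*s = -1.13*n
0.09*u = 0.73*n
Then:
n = 0.00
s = 0.00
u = 0.00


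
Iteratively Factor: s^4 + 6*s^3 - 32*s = (s)*(s^3 + 6*s^2 - 32) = s*(s + 4)*(s^2 + 2*s - 8) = s*(s + 4)^2*(s - 2)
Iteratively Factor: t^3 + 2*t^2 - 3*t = (t + 3)*(t^2 - t) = t*(t + 3)*(t - 1)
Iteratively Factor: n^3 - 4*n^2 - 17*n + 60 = (n - 3)*(n^2 - n - 20) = (n - 5)*(n - 3)*(n + 4)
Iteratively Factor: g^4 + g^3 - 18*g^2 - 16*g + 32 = (g + 4)*(g^3 - 3*g^2 - 6*g + 8) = (g + 2)*(g + 4)*(g^2 - 5*g + 4) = (g - 1)*(g + 2)*(g + 4)*(g - 4)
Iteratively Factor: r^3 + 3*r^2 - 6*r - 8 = (r + 4)*(r^2 - r - 2) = (r - 2)*(r + 4)*(r + 1)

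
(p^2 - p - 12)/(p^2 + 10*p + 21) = (p - 4)/(p + 7)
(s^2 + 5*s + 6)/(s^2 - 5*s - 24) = (s + 2)/(s - 8)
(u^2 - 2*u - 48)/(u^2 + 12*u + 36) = (u - 8)/(u + 6)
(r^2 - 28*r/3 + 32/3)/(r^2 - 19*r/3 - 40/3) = (3*r - 4)/(3*r + 5)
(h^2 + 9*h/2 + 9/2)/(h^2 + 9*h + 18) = (h + 3/2)/(h + 6)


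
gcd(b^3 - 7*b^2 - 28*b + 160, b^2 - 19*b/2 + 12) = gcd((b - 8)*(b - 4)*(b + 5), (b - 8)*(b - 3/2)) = b - 8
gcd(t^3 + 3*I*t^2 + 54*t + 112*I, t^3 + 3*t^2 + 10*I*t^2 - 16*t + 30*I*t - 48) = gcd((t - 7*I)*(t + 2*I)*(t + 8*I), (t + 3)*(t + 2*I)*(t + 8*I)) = t^2 + 10*I*t - 16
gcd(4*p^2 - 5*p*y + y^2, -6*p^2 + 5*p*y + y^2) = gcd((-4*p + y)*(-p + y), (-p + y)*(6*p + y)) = -p + y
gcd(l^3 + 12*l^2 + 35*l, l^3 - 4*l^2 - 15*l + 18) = 1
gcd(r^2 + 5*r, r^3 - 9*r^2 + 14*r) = r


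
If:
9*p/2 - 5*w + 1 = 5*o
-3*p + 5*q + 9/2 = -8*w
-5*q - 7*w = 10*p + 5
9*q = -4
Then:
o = 8219/18180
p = -113/1818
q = -4/9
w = -280/909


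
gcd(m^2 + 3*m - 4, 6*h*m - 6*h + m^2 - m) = m - 1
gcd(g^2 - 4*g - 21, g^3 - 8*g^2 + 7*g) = g - 7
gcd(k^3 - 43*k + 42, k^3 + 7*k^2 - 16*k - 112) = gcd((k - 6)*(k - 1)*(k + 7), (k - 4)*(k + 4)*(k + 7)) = k + 7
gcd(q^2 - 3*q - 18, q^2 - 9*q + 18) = q - 6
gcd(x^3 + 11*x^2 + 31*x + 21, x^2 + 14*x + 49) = x + 7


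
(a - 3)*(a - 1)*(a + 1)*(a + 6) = a^4 + 3*a^3 - 19*a^2 - 3*a + 18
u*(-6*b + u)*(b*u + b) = -6*b^2*u^2 - 6*b^2*u + b*u^3 + b*u^2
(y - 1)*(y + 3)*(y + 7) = y^3 + 9*y^2 + 11*y - 21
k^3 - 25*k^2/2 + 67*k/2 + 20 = (k - 8)*(k - 5)*(k + 1/2)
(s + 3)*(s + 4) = s^2 + 7*s + 12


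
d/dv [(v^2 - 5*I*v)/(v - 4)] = (v^2 - 8*v + 20*I)/(v^2 - 8*v + 16)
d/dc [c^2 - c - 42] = 2*c - 1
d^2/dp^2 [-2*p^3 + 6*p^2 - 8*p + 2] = 12 - 12*p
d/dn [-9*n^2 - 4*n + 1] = -18*n - 4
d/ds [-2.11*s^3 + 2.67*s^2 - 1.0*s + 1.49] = -6.33*s^2 + 5.34*s - 1.0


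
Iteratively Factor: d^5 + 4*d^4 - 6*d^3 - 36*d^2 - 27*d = (d + 3)*(d^4 + d^3 - 9*d^2 - 9*d) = (d - 3)*(d + 3)*(d^3 + 4*d^2 + 3*d) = (d - 3)*(d + 1)*(d + 3)*(d^2 + 3*d) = (d - 3)*(d + 1)*(d + 3)^2*(d)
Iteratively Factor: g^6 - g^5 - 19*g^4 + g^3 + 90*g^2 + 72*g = (g + 2)*(g^5 - 3*g^4 - 13*g^3 + 27*g^2 + 36*g) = (g - 4)*(g + 2)*(g^4 + g^3 - 9*g^2 - 9*g) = (g - 4)*(g + 1)*(g + 2)*(g^3 - 9*g) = (g - 4)*(g + 1)*(g + 2)*(g + 3)*(g^2 - 3*g) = g*(g - 4)*(g + 1)*(g + 2)*(g + 3)*(g - 3)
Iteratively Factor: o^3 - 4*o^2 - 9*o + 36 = (o - 3)*(o^2 - o - 12) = (o - 3)*(o + 3)*(o - 4)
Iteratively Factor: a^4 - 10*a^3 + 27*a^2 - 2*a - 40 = (a - 2)*(a^3 - 8*a^2 + 11*a + 20) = (a - 5)*(a - 2)*(a^2 - 3*a - 4) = (a - 5)*(a - 2)*(a + 1)*(a - 4)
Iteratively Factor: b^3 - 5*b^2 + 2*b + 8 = (b - 4)*(b^2 - b - 2) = (b - 4)*(b - 2)*(b + 1)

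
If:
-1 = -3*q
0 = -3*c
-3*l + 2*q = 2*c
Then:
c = 0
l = 2/9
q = 1/3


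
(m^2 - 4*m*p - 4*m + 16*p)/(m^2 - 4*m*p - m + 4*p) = (m - 4)/(m - 1)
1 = 1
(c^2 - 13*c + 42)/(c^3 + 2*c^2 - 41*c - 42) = (c - 7)/(c^2 + 8*c + 7)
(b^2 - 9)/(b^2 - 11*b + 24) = (b + 3)/(b - 8)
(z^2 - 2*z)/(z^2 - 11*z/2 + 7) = 2*z/(2*z - 7)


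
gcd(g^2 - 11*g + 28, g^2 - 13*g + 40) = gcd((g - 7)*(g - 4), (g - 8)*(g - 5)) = 1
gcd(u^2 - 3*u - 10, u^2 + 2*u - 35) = u - 5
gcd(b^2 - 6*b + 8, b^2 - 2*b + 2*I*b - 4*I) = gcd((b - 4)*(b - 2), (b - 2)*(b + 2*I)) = b - 2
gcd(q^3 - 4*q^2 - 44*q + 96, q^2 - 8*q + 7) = 1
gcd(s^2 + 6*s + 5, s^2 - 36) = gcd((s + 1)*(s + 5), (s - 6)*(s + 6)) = 1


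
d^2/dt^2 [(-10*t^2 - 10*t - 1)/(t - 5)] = -602/(t^3 - 15*t^2 + 75*t - 125)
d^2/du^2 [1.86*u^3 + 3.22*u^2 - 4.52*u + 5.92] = 11.16*u + 6.44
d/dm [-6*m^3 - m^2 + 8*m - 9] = -18*m^2 - 2*m + 8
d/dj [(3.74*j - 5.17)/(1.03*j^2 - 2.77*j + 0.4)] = (-3.8522*j^2 + 10.6502*j - 12.8249)/(1.0609*j^4 - 5.7062*j^3 + 8.4969*j^2 - 2.216*j + 0.16)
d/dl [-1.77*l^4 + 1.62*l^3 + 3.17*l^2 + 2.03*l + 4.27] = -7.08*l^3 + 4.86*l^2 + 6.34*l + 2.03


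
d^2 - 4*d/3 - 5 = (d - 3)*(d + 5/3)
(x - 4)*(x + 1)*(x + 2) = x^3 - x^2 - 10*x - 8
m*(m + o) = m^2 + m*o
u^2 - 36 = (u - 6)*(u + 6)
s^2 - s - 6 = (s - 3)*(s + 2)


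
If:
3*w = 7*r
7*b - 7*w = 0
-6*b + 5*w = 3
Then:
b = -3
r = -9/7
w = -3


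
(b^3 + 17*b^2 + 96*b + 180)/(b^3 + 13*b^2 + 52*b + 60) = (b + 6)/(b + 2)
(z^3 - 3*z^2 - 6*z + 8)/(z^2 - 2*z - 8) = z - 1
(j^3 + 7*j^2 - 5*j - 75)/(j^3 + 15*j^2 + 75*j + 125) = (j - 3)/(j + 5)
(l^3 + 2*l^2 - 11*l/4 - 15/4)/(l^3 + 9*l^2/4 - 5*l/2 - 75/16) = 4*(l + 1)/(4*l + 5)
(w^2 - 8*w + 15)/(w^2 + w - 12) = (w - 5)/(w + 4)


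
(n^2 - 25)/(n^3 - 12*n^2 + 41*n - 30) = (n + 5)/(n^2 - 7*n + 6)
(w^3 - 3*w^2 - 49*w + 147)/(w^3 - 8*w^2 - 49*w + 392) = (w - 3)/(w - 8)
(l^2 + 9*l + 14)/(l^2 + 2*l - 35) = (l + 2)/(l - 5)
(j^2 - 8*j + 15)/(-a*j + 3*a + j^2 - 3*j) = (5 - j)/(a - j)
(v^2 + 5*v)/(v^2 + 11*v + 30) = v/(v + 6)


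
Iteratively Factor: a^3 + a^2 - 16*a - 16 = (a + 4)*(a^2 - 3*a - 4) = (a + 1)*(a + 4)*(a - 4)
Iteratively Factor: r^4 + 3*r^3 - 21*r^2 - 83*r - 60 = (r + 4)*(r^3 - r^2 - 17*r - 15) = (r - 5)*(r + 4)*(r^2 + 4*r + 3) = (r - 5)*(r + 1)*(r + 4)*(r + 3)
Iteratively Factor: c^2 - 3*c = (c - 3)*(c)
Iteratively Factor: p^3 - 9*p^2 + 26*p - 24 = (p - 2)*(p^2 - 7*p + 12) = (p - 4)*(p - 2)*(p - 3)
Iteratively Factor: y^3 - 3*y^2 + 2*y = (y)*(y^2 - 3*y + 2) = y*(y - 1)*(y - 2)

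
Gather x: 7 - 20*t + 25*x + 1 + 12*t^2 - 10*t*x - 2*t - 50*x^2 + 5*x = 12*t^2 - 22*t - 50*x^2 + x*(30 - 10*t) + 8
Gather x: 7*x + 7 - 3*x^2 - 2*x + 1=-3*x^2 + 5*x + 8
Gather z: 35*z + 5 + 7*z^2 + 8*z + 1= 7*z^2 + 43*z + 6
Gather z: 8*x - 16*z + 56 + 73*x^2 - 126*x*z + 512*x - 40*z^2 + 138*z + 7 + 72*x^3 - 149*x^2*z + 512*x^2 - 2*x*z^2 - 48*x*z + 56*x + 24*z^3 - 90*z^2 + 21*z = 72*x^3 + 585*x^2 + 576*x + 24*z^3 + z^2*(-2*x - 130) + z*(-149*x^2 - 174*x + 143) + 63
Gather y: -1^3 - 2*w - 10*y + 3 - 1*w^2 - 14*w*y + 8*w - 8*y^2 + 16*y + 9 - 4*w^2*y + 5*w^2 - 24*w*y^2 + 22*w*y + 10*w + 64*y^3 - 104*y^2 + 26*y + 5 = 4*w^2 + 16*w + 64*y^3 + y^2*(-24*w - 112) + y*(-4*w^2 + 8*w + 32) + 16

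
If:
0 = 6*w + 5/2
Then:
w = -5/12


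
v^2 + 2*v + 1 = (v + 1)^2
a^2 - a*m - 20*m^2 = (a - 5*m)*(a + 4*m)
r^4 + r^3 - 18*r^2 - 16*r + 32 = (r - 4)*(r - 1)*(r + 2)*(r + 4)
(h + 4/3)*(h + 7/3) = h^2 + 11*h/3 + 28/9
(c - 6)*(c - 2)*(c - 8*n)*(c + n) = c^4 - 7*c^3*n - 8*c^3 - 8*c^2*n^2 + 56*c^2*n + 12*c^2 + 64*c*n^2 - 84*c*n - 96*n^2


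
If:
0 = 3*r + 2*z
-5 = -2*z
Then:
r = -5/3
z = 5/2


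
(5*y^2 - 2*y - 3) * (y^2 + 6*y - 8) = 5*y^4 + 28*y^3 - 55*y^2 - 2*y + 24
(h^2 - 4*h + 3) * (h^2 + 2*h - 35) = h^4 - 2*h^3 - 40*h^2 + 146*h - 105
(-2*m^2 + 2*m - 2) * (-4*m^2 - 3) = 8*m^4 - 8*m^3 + 14*m^2 - 6*m + 6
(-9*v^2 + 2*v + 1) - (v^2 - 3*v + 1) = -10*v^2 + 5*v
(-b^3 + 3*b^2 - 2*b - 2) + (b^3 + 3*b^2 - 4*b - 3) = 6*b^2 - 6*b - 5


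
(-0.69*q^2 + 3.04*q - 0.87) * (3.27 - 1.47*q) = 1.0143*q^3 - 6.7251*q^2 + 11.2197*q - 2.8449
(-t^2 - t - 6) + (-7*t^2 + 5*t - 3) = -8*t^2 + 4*t - 9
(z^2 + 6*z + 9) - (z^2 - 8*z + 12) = 14*z - 3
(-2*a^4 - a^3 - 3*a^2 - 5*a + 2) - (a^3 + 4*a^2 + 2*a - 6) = -2*a^4 - 2*a^3 - 7*a^2 - 7*a + 8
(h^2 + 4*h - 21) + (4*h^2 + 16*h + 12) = 5*h^2 + 20*h - 9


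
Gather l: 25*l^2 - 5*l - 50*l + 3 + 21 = 25*l^2 - 55*l + 24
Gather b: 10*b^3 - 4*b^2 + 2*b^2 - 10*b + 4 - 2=10*b^3 - 2*b^2 - 10*b + 2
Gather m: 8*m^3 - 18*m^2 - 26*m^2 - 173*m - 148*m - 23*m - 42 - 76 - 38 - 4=8*m^3 - 44*m^2 - 344*m - 160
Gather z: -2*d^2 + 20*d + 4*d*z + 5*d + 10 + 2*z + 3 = -2*d^2 + 25*d + z*(4*d + 2) + 13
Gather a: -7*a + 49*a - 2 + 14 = 42*a + 12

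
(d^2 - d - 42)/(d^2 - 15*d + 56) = (d + 6)/(d - 8)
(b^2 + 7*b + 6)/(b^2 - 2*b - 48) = (b + 1)/(b - 8)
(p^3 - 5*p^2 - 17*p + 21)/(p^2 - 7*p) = p + 2 - 3/p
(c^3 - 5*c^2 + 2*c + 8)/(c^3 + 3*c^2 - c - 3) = (c^2 - 6*c + 8)/(c^2 + 2*c - 3)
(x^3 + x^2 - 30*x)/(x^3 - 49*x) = (x^2 + x - 30)/(x^2 - 49)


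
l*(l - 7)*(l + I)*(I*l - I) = I*l^4 - l^3 - 8*I*l^3 + 8*l^2 + 7*I*l^2 - 7*l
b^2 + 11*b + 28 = (b + 4)*(b + 7)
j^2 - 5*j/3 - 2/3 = (j - 2)*(j + 1/3)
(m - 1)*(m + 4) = m^2 + 3*m - 4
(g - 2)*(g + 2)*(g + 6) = g^3 + 6*g^2 - 4*g - 24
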